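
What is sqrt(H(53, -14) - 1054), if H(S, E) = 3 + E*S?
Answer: I*sqrt(1793) ≈ 42.344*I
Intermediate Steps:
sqrt(H(53, -14) - 1054) = sqrt((3 - 14*53) - 1054) = sqrt((3 - 742) - 1054) = sqrt(-739 - 1054) = sqrt(-1793) = I*sqrt(1793)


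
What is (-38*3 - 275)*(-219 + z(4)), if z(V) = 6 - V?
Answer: 84413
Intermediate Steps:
(-38*3 - 275)*(-219 + z(4)) = (-38*3 - 275)*(-219 + (6 - 1*4)) = (-114 - 275)*(-219 + (6 - 4)) = -389*(-219 + 2) = -389*(-217) = 84413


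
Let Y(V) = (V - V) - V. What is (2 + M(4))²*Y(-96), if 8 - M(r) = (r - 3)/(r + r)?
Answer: 18723/2 ≈ 9361.5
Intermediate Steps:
Y(V) = -V (Y(V) = 0 - V = -V)
M(r) = 8 - (-3 + r)/(2*r) (M(r) = 8 - (r - 3)/(r + r) = 8 - (-3 + r)/(2*r))
(2 + M(4))²*Y(-96) = (2 + (3/2)*(1 + 5*4)/4)²*(-1*(-96)) = (2 + (3/2)*(¼)*(1 + 20))²*96 = (2 + (3/2)*(¼)*21)²*96 = (2 + 63/8)²*96 = (79/8)²*96 = (6241/64)*96 = 18723/2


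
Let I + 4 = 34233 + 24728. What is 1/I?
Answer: 1/58957 ≈ 1.6962e-5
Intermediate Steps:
I = 58957 (I = -4 + (34233 + 24728) = -4 + 58961 = 58957)
1/I = 1/58957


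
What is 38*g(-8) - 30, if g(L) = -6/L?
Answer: -3/2 ≈ -1.5000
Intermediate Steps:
38*g(-8) - 30 = 38*(-6/(-8)) - 30 = 38*(-6*(-⅛)) - 30 = 38*(¾) - 30 = 57/2 - 30 = -3/2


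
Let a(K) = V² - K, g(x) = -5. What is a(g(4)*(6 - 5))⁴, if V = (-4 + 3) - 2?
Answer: 38416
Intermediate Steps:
V = -3 (V = -1 - 2 = -3)
a(K) = 9 - K (a(K) = (-3)² - K = 9 - K)
a(g(4)*(6 - 5))⁴ = (9 - (-5)*(6 - 5))⁴ = (9 - (-5))⁴ = (9 - 1*(-5))⁴ = (9 + 5)⁴ = 14⁴ = 38416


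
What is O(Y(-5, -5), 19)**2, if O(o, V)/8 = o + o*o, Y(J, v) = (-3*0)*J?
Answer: 0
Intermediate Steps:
Y(J, v) = 0 (Y(J, v) = 0*J = 0)
O(o, V) = 8*o + 8*o**2 (O(o, V) = 8*(o + o*o) = 8*(o + o**2) = 8*o + 8*o**2)
O(Y(-5, -5), 19)**2 = (8*0*(1 + 0))**2 = (8*0*1)**2 = 0**2 = 0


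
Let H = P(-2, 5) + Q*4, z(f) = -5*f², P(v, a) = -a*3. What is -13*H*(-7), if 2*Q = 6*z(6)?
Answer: -197925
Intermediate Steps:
P(v, a) = -3*a
Q = -540 (Q = (6*(-5*6²))/2 = (6*(-5*36))/2 = (6*(-180))/2 = (½)*(-1080) = -540)
H = -2175 (H = -3*5 - 540*4 = -15 - 2160 = -2175)
-13*H*(-7) = -13*(-2175)*(-7) = 28275*(-7) = -197925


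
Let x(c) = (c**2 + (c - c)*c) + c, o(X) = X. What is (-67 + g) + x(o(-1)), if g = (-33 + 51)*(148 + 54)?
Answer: 3569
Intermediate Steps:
x(c) = c + c**2 (x(c) = (c**2 + 0*c) + c = (c**2 + 0) + c = c**2 + c = c + c**2)
g = 3636 (g = 18*202 = 3636)
(-67 + g) + x(o(-1)) = (-67 + 3636) - (1 - 1) = 3569 - 1*0 = 3569 + 0 = 3569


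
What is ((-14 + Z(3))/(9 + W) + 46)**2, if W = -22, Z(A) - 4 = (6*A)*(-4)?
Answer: 462400/169 ≈ 2736.1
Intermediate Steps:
Z(A) = 4 - 24*A (Z(A) = 4 + (6*A)*(-4) = 4 - 24*A)
((-14 + Z(3))/(9 + W) + 46)**2 = ((-14 + (4 - 24*3))/(9 - 22) + 46)**2 = ((-14 + (4 - 72))/(-13) + 46)**2 = ((-14 - 68)*(-1/13) + 46)**2 = (-82*(-1/13) + 46)**2 = (82/13 + 46)**2 = (680/13)**2 = 462400/169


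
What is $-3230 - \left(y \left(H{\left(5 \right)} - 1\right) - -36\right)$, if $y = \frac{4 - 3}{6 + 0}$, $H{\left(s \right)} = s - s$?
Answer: $- \frac{19595}{6} \approx -3265.8$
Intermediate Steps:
$H{\left(s \right)} = 0$
$y = \frac{1}{6}$ ($y = 1 \cdot \frac{1}{6} = \frac{1}{6} \approx 0.16667$)
$-3230 - \left(y \left(H{\left(5 \right)} - 1\right) - -36\right) = -3230 - \left(\frac{0 - 1}{6} - -36\right) = -3230 - \left(\frac{1}{6} \left(-1\right) + 36\right) = -3230 - \left(- \frac{1}{6} + 36\right) = -3230 - \frac{215}{6} = - \frac{19595}{6}$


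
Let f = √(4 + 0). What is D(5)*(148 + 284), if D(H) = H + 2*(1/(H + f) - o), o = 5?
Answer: -14256/7 ≈ -2036.6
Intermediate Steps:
f = 2 (f = √4 = 2)
D(H) = -10 + H + 2/(2 + H) (D(H) = H + 2*(1/(H + 2) - 1*5) = H + 2*(1/(2 + H) - 5) = H + 2*(-5 + 1/(2 + H)) = H + (-10 + 2/(2 + H)) = -10 + H + 2/(2 + H))
D(5)*(148 + 284) = ((-18 + 5² - 8*5)/(2 + 5))*(148 + 284) = ((-18 + 25 - 40)/7)*432 = ((⅐)*(-33))*432 = -33/7*432 = -14256/7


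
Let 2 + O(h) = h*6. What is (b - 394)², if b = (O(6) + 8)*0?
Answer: 155236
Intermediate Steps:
O(h) = -2 + 6*h (O(h) = -2 + h*6 = -2 + 6*h)
b = 0 (b = ((-2 + 6*6) + 8)*0 = ((-2 + 36) + 8)*0 = (34 + 8)*0 = 42*0 = 0)
(b - 394)² = (0 - 394)² = (-394)² = 155236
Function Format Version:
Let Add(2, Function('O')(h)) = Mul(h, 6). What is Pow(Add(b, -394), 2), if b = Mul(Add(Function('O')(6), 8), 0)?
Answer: 155236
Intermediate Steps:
Function('O')(h) = Add(-2, Mul(6, h)) (Function('O')(h) = Add(-2, Mul(h, 6)) = Add(-2, Mul(6, h)))
b = 0 (b = Mul(Add(Add(-2, Mul(6, 6)), 8), 0) = Mul(Add(Add(-2, 36), 8), 0) = Mul(Add(34, 8), 0) = Mul(42, 0) = 0)
Pow(Add(b, -394), 2) = Pow(Add(0, -394), 2) = Pow(-394, 2) = 155236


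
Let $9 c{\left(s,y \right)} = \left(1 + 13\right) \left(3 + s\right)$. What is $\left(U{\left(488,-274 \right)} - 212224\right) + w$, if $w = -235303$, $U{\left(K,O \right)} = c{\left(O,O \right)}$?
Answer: $- \frac{4031537}{9} \approx -4.4795 \cdot 10^{5}$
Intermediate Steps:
$c{\left(s,y \right)} = \frac{14}{3} + \frac{14 s}{9}$ ($c{\left(s,y \right)} = \frac{\left(1 + 13\right) \left(3 + s\right)}{9} = \frac{14 \left(3 + s\right)}{9} = \frac{42 + 14 s}{9} = \frac{14}{3} + \frac{14 s}{9}$)
$U{\left(K,O \right)} = \frac{14}{3} + \frac{14 O}{9}$
$\left(U{\left(488,-274 \right)} - 212224\right) + w = \left(\left(\frac{14}{3} + \frac{14}{9} \left(-274\right)\right) - 212224\right) - 235303 = \left(\left(\frac{14}{3} - \frac{3836}{9}\right) - 212224\right) - 235303 = \left(- \frac{3794}{9} - 212224\right) - 235303 = - \frac{1913810}{9} - 235303 = - \frac{4031537}{9}$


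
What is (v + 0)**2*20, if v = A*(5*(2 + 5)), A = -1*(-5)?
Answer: 612500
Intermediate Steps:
A = 5
v = 175 (v = 5*(5*(2 + 5)) = 5*(5*7) = 5*35 = 175)
(v + 0)**2*20 = (175 + 0)**2*20 = 175**2*20 = 30625*20 = 612500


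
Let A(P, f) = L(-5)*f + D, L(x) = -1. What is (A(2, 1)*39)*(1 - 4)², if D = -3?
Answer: -1404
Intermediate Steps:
A(P, f) = -3 - f (A(P, f) = -f - 3 = -3 - f)
(A(2, 1)*39)*(1 - 4)² = ((-3 - 1*1)*39)*(1 - 4)² = ((-3 - 1)*39)*(-3)² = -4*39*9 = -156*9 = -1404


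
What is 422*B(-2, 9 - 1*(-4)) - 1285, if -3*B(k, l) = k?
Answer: -3011/3 ≈ -1003.7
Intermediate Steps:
B(k, l) = -k/3
422*B(-2, 9 - 1*(-4)) - 1285 = 422*(-⅓*(-2)) - 1285 = 422*(⅔) - 1285 = 844/3 - 1285 = -3011/3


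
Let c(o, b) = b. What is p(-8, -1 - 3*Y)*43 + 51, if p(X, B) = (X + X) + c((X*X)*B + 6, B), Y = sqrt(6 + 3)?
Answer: -1067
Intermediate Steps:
Y = 3 (Y = sqrt(9) = 3)
p(X, B) = B + 2*X (p(X, B) = (X + X) + B = 2*X + B = B + 2*X)
p(-8, -1 - 3*Y)*43 + 51 = ((-1 - 3*3) + 2*(-8))*43 + 51 = ((-1 - 9) - 16)*43 + 51 = (-10 - 16)*43 + 51 = -26*43 + 51 = -1118 + 51 = -1067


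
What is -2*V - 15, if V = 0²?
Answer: -15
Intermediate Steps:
V = 0
-2*V - 15 = -2*0 - 15 = 0 - 15 = -15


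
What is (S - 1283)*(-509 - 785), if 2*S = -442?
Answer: 1946176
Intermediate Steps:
S = -221 (S = (1/2)*(-442) = -221)
(S - 1283)*(-509 - 785) = (-221 - 1283)*(-509 - 785) = -1504*(-1294) = 1946176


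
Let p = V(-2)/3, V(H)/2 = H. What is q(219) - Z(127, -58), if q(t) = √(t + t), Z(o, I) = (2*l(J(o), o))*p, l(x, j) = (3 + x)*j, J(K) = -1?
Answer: 2032/3 + √438 ≈ 698.26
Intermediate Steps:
V(H) = 2*H
l(x, j) = j*(3 + x)
p = -4/3 (p = (2*(-2))/3 = -4*⅓ = -4/3 ≈ -1.3333)
Z(o, I) = -16*o/3 (Z(o, I) = (2*(o*(3 - 1)))*(-4/3) = (2*(o*2))*(-4/3) = (2*(2*o))*(-4/3) = (4*o)*(-4/3) = -16*o/3)
q(t) = √2*√t (q(t) = √(2*t) = √2*√t)
q(219) - Z(127, -58) = √2*√219 - (-16)*127/3 = √438 - 1*(-2032/3) = √438 + 2032/3 = 2032/3 + √438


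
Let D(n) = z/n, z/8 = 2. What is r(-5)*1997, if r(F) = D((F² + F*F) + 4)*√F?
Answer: 15976*I*√5/27 ≈ 1323.1*I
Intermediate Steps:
z = 16 (z = 8*2 = 16)
D(n) = 16/n
r(F) = 16*√F/(4 + 2*F²) (r(F) = (16/((F² + F*F) + 4))*√F = (16/((F² + F²) + 4))*√F = (16/(2*F² + 4))*√F = (16/(4 + 2*F²))*√F = 16*√F/(4 + 2*F²))
r(-5)*1997 = (8*√(-5)/(2 + (-5)²))*1997 = (8*(I*√5)/(2 + 25))*1997 = (8*(I*√5)/27)*1997 = (8*(I*√5)*(1/27))*1997 = (8*I*√5/27)*1997 = 15976*I*√5/27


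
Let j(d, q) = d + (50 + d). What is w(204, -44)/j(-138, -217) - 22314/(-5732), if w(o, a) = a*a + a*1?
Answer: -1450495/323858 ≈ -4.4788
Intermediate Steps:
j(d, q) = 50 + 2*d
w(o, a) = a + a**2 (w(o, a) = a**2 + a = a + a**2)
w(204, -44)/j(-138, -217) - 22314/(-5732) = (-44*(1 - 44))/(50 + 2*(-138)) - 22314/(-5732) = (-44*(-43))/(50 - 276) - 22314*(-1/5732) = 1892/(-226) + 11157/2866 = 1892*(-1/226) + 11157/2866 = -946/113 + 11157/2866 = -1450495/323858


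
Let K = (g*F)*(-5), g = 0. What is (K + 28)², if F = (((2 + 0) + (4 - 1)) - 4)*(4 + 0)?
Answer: 784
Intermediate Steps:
F = 4 (F = ((2 + 3) - 4)*4 = (5 - 4)*4 = 1*4 = 4)
K = 0 (K = (0*4)*(-5) = 0*(-5) = 0)
(K + 28)² = (0 + 28)² = 28² = 784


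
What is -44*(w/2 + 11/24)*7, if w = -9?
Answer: 7469/6 ≈ 1244.8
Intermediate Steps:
-44*(w/2 + 11/24)*7 = -44*(-9/2 + 11/24)*7 = -44*(-97/24)*7 = (1067/6)*7 = 7469/6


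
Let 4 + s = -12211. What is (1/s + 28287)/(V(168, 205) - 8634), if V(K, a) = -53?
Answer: -345525704/106111705 ≈ -3.2562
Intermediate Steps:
s = -12215 (s = -4 - 12211 = -12215)
(1/s + 28287)/(V(168, 205) - 8634) = (1/(-12215) + 28287)/(-53 - 8634) = (-1/12215 + 28287)/(-8687) = (345525704/12215)*(-1/8687) = -345525704/106111705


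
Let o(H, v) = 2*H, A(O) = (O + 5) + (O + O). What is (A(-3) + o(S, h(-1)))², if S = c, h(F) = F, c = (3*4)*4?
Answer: 8464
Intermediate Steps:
c = 48 (c = 12*4 = 48)
A(O) = 5 + 3*O (A(O) = (5 + O) + 2*O = 5 + 3*O)
S = 48
(A(-3) + o(S, h(-1)))² = ((5 + 3*(-3)) + 2*48)² = ((5 - 9) + 96)² = (-4 + 96)² = 92² = 8464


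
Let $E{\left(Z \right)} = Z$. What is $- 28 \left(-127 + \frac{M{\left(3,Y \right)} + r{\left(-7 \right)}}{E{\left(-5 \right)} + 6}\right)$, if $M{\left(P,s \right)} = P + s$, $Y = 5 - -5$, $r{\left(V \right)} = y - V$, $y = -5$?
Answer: $3136$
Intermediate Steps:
$r{\left(V \right)} = -5 - V$
$Y = 10$ ($Y = 5 + 5 = 10$)
$- 28 \left(-127 + \frac{M{\left(3,Y \right)} + r{\left(-7 \right)}}{E{\left(-5 \right)} + 6}\right) = - 28 \left(-127 + \frac{\left(3 + 10\right) - -2}{-5 + 6}\right) = - 28 \left(-127 + \frac{13 + \left(-5 + 7\right)}{1}\right) = - 28 \left(-127 + \left(13 + 2\right) 1\right) = - 28 \left(-127 + 15 \cdot 1\right) = - 28 \left(-127 + 15\right) = \left(-28\right) \left(-112\right) = 3136$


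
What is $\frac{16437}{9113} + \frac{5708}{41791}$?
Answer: $\frac{738935671}{380841383} \approx 1.9403$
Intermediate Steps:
$\frac{16437}{9113} + \frac{5708}{41791} = \frac{738935671}{380841383}$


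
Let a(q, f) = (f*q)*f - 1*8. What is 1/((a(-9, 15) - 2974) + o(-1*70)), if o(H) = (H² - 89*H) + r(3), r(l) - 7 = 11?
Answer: 1/6141 ≈ 0.00016284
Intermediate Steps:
a(q, f) = -8 + q*f² (a(q, f) = q*f² - 8 = -8 + q*f²)
r(l) = 18 (r(l) = 7 + 11 = 18)
o(H) = 18 + H² - 89*H (o(H) = (H² - 89*H) + 18 = 18 + H² - 89*H)
1/((a(-9, 15) - 2974) + o(-1*70)) = 1/(((-8 - 9*15²) - 2974) + (18 + (-1*70)² - (-89)*70)) = 1/(((-8 - 9*225) - 2974) + (18 + (-70)² - 89*(-70))) = 1/(((-8 - 2025) - 2974) + (18 + 4900 + 6230)) = 1/((-2033 - 2974) + 11148) = 1/(-5007 + 11148) = 1/6141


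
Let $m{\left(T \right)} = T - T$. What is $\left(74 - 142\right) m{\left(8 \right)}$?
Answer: $0$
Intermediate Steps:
$m{\left(T \right)} = 0$
$\left(74 - 142\right) m{\left(8 \right)} = \left(74 - 142\right) 0 = \left(-68\right) 0 = 0$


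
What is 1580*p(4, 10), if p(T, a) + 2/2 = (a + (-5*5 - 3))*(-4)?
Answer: 112180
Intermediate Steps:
p(T, a) = 111 - 4*a (p(T, a) = -1 + (a + (-5*5 - 3))*(-4) = -1 + (a + (-25 - 3))*(-4) = -1 + (a - 28)*(-4) = -1 + (-28 + a)*(-4) = -1 + (112 - 4*a) = 111 - 4*a)
1580*p(4, 10) = 1580*(111 - 4*10) = 1580*(111 - 40) = 1580*71 = 112180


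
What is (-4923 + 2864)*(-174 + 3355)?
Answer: -6549679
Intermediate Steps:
(-4923 + 2864)*(-174 + 3355) = -2059*3181 = -6549679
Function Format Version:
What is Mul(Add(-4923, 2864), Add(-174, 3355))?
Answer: -6549679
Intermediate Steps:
Mul(Add(-4923, 2864), Add(-174, 3355)) = Mul(-2059, 3181) = -6549679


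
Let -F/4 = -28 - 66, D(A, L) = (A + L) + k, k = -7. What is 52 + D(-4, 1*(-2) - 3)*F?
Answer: -5964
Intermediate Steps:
D(A, L) = -7 + A + L (D(A, L) = (A + L) - 7 = -7 + A + L)
F = 376 (F = -4*(-28 - 66) = -4*(-94) = 376)
52 + D(-4, 1*(-2) - 3)*F = 52 + (-7 - 4 + (1*(-2) - 3))*376 = 52 + (-7 - 4 + (-2 - 3))*376 = 52 + (-7 - 4 - 5)*376 = 52 - 16*376 = 52 - 6016 = -5964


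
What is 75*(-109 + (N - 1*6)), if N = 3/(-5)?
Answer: -8670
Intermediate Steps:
N = -⅗ (N = 3*(-⅕) = -⅗ ≈ -0.60000)
75*(-109 + (N - 1*6)) = 75*(-109 + (-⅗ - 1*6)) = 75*(-109 + (-⅗ - 6)) = 75*(-109 - 33/5) = 75*(-578/5) = -8670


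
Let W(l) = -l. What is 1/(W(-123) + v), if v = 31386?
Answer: 1/31509 ≈ 3.1737e-5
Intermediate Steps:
1/(W(-123) + v) = 1/(-1*(-123) + 31386) = 1/(123 + 31386) = 1/31509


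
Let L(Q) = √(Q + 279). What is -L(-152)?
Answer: -√127 ≈ -11.269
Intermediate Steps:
L(Q) = √(279 + Q)
-L(-152) = -√(279 - 152) = -√127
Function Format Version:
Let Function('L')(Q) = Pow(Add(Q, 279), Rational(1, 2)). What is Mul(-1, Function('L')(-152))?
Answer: Mul(-1, Pow(127, Rational(1, 2))) ≈ -11.269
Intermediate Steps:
Function('L')(Q) = Pow(Add(279, Q), Rational(1, 2))
Mul(-1, Function('L')(-152)) = Mul(-1, Pow(Add(279, -152), Rational(1, 2))) = Mul(-1, Pow(127, Rational(1, 2)))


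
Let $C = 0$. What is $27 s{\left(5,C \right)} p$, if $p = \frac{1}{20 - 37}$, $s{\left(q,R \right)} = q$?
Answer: $- \frac{135}{17} \approx -7.9412$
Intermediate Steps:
$p = - \frac{1}{17}$ ($p = \frac{1}{-17} = - \frac{1}{17} \approx -0.058824$)
$27 s{\left(5,C \right)} p = 27 \cdot 5 \left(- \frac{1}{17}\right) = 135 \left(- \frac{1}{17}\right) = - \frac{135}{17}$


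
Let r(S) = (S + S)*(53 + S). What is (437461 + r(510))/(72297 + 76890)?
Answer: 1011721/149187 ≈ 6.7816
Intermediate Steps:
r(S) = 2*S*(53 + S) (r(S) = (2*S)*(53 + S) = 2*S*(53 + S))
(437461 + r(510))/(72297 + 76890) = (437461 + 2*510*(53 + 510))/(72297 + 76890) = (437461 + 2*510*563)/149187 = (437461 + 574260)*(1/149187) = 1011721*(1/149187) = 1011721/149187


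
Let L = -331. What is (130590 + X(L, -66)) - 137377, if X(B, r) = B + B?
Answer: -7449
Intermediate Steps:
X(B, r) = 2*B
(130590 + X(L, -66)) - 137377 = (130590 + 2*(-331)) - 137377 = (130590 - 662) - 137377 = 129928 - 137377 = -7449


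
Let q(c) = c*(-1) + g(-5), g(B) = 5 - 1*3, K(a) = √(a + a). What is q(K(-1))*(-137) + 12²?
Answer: -130 + 137*I*√2 ≈ -130.0 + 193.75*I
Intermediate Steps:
K(a) = √2*√a (K(a) = √(2*a) = √2*√a)
g(B) = 2 (g(B) = 5 - 3 = 2)
q(c) = 2 - c (q(c) = c*(-1) + 2 = -c + 2 = 2 - c)
q(K(-1))*(-137) + 12² = (2 - √2*√(-1))*(-137) + 12² = (2 - √2*I)*(-137) + 144 = (2 - I*√2)*(-137) + 144 = (-274 + 137*I*√2) + 144 = -130 + 137*I*√2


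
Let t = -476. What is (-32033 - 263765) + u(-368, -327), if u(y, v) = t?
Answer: -296274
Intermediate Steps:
u(y, v) = -476
(-32033 - 263765) + u(-368, -327) = (-32033 - 263765) - 476 = -295798 - 476 = -296274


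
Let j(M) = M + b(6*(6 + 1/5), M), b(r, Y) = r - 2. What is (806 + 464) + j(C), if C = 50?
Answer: 6776/5 ≈ 1355.2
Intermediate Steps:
b(r, Y) = -2 + r
j(M) = 176/5 + M (j(M) = M + (-2 + 6*(6 + 1/5)) = M + (-2 + 6*(6 + ⅕)) = M + (-2 + 6*(31/5)) = M + (-2 + 186/5) = M + 176/5 = 176/5 + M)
(806 + 464) + j(C) = (806 + 464) + (176/5 + 50) = 1270 + 426/5 = 6776/5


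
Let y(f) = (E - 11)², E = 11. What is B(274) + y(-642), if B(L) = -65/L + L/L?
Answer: 209/274 ≈ 0.76277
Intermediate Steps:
B(L) = 1 - 65/L (B(L) = -65/L + 1 = 1 - 65/L)
y(f) = 0 (y(f) = (11 - 11)² = 0² = 0)
B(274) + y(-642) = (-65 + 274)/274 + 0 = (1/274)*209 + 0 = 209/274 + 0 = 209/274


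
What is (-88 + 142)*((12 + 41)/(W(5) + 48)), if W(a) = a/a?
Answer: 2862/49 ≈ 58.408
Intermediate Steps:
W(a) = 1
(-88 + 142)*((12 + 41)/(W(5) + 48)) = (-88 + 142)*((12 + 41)/(1 + 48)) = 54*(53/49) = 2862/49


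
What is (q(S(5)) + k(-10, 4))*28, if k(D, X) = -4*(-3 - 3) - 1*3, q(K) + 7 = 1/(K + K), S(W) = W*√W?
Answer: 392 + 14*√5/25 ≈ 393.25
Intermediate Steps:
S(W) = W^(3/2)
q(K) = -7 + 1/(2*K) (q(K) = -7 + 1/(K + K) = -7 + 1/(2*K))
k(D, X) = 21 (k(D, X) = -4*(-6) - 3 = 24 - 3 = 21)
(q(S(5)) + k(-10, 4))*28 = ((-7 + 1/(2*(5^(3/2)))) + 21)*28 = ((-7 + 1/(2*((5*√5)))) + 21)*28 = ((-7 + (√5/25)/2) + 21)*28 = ((-7 + √5/50) + 21)*28 = (14 + √5/50)*28 = 392 + 14*√5/25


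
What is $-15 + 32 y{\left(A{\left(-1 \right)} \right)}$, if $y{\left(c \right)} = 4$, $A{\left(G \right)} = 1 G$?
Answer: $113$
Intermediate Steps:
$A{\left(G \right)} = G$
$-15 + 32 y{\left(A{\left(-1 \right)} \right)} = -15 + 32 \cdot 4 = -15 + 128 = 113$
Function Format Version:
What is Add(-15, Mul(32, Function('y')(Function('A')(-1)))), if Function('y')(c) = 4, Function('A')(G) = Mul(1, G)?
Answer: 113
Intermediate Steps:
Function('A')(G) = G
Add(-15, Mul(32, Function('y')(Function('A')(-1)))) = Add(-15, Mul(32, 4)) = Add(-15, 128) = 113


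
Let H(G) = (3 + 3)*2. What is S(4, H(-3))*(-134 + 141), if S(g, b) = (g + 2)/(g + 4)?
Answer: 21/4 ≈ 5.2500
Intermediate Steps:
H(G) = 12 (H(G) = 6*2 = 12)
S(g, b) = (2 + g)/(4 + g)
S(4, H(-3))*(-134 + 141) = ((2 + 4)/(4 + 4))*(-134 + 141) = (6/8)*7 = ((⅛)*6)*7 = (¾)*7 = 21/4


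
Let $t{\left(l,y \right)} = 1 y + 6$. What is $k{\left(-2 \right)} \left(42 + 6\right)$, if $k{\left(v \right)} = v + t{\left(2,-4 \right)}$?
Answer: $0$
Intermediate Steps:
$t{\left(l,y \right)} = 6 + y$ ($t{\left(l,y \right)} = y + 6 = 6 + y$)
$k{\left(v \right)} = 2 + v$ ($k{\left(v \right)} = v + \left(6 - 4\right) = v + 2 = 2 + v$)
$k{\left(-2 \right)} \left(42 + 6\right) = \left(2 - 2\right) \left(42 + 6\right) = 0 \cdot 48 = 0$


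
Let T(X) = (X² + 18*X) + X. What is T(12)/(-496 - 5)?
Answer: -124/167 ≈ -0.74251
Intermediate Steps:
T(X) = X² + 19*X
T(12)/(-496 - 5) = (12*(19 + 12))/(-496 - 5) = (12*31)/(-501) = 372*(-1/501) = -124/167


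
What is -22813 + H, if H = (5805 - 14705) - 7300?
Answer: -39013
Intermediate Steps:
H = -16200 (H = -8900 - 7300 = -16200)
-22813 + H = -22813 - 16200 = -39013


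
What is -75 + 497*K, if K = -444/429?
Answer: -84281/143 ≈ -589.38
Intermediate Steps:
K = -148/143 (K = -444*1/429 = -148/143 ≈ -1.0350)
-75 + 497*K = -75 + 497*(-148/143) = -75 - 73556/143 = -84281/143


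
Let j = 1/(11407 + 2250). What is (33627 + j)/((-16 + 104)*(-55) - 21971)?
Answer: -459243940/366157827 ≈ -1.2542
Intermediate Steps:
j = 1/13657 ≈ 7.3223e-5
(33627 + j)/((-16 + 104)*(-55) - 21971) = (33627 + 1/13657)/((-16 + 104)*(-55) - 21971) = 459243940/(13657*(88*(-55) - 21971)) = 459243940/(13657*(-4840 - 21971)) = (459243940/13657)/(-26811) = (459243940/13657)*(-1/26811) = -459243940/366157827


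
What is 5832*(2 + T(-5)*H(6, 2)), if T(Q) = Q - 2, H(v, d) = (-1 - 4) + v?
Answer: -29160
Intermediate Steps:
H(v, d) = -5 + v
T(Q) = -2 + Q
5832*(2 + T(-5)*H(6, 2)) = 5832*(2 + (-2 - 5)*(-5 + 6)) = 5832*(2 - 7*1) = 5832*(2 - 7) = 5832*(-5) = -29160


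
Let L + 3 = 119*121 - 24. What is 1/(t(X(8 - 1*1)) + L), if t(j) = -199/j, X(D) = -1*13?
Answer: 13/187035 ≈ 6.9506e-5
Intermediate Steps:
X(D) = -13
L = 14372 (L = -3 + (119*121 - 24) = -3 + (14399 - 24) = -3 + 14375 = 14372)
1/(t(X(8 - 1*1)) + L) = 1/(-199/(-13) + 14372) = 1/(-199*(-1/13) + 14372) = 1/(199/13 + 14372) = 1/(187035/13) = 13/187035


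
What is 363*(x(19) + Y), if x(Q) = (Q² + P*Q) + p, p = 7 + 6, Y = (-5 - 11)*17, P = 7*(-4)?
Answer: -156090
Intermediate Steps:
P = -28
Y = -272 (Y = -16*17 = -272)
p = 13
x(Q) = 13 + Q² - 28*Q (x(Q) = (Q² - 28*Q) + 13 = 13 + Q² - 28*Q)
363*(x(19) + Y) = 363*((13 + 19² - 28*19) - 272) = 363*((13 + 361 - 532) - 272) = 363*(-158 - 272) = 363*(-430) = -156090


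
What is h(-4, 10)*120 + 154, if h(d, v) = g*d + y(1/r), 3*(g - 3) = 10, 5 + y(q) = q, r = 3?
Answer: -3446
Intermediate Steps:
y(q) = -5 + q
g = 19/3 (g = 3 + (⅓)*10 = 3 + 10/3 = 19/3 ≈ 6.3333)
h(d, v) = -14/3 + 19*d/3 (h(d, v) = 19*d/3 + (-5 + 1/3) = 19*d/3 + (-5 + ⅓) = 19*d/3 - 14/3 = -14/3 + 19*d/3)
h(-4, 10)*120 + 154 = (-14/3 + (19/3)*(-4))*120 + 154 = (-14/3 - 76/3)*120 + 154 = -30*120 + 154 = -3600 + 154 = -3446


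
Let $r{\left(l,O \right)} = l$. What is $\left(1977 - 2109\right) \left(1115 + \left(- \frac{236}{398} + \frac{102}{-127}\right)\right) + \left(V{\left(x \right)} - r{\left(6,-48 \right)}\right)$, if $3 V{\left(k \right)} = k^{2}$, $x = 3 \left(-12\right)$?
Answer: $- \frac{3704256354}{25273} \approx -1.4657 \cdot 10^{5}$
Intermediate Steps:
$x = -36$
$V{\left(k \right)} = \frac{k^{2}}{3}$
$\left(1977 - 2109\right) \left(1115 + \left(- \frac{236}{398} + \frac{102}{-127}\right)\right) + \left(V{\left(x \right)} - r{\left(6,-48 \right)}\right) = \left(1977 - 2109\right) \left(1115 + \left(- \frac{236}{398} + \frac{102}{-127}\right)\right) + \left(\frac{\left(-36\right)^{2}}{3} - 6\right) = - 132 \left(1115 + \left(\left(-236\right) \frac{1}{398} + 102 \left(- \frac{1}{127}\right)\right)\right) + \left(\frac{1}{3} \cdot 1296 - 6\right) = - 132 \left(1115 - \frac{35284}{25273}\right) + \left(432 - 6\right) = - 132 \left(1115 - \frac{35284}{25273}\right) + 426 = \left(-132\right) \frac{28144111}{25273} + 426 = - \frac{3715022652}{25273} + 426 = - \frac{3704256354}{25273}$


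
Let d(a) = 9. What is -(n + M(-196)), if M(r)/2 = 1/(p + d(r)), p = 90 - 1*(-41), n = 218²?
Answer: -3326681/70 ≈ -47524.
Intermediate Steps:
n = 47524
p = 131 (p = 90 + 41 = 131)
M(r) = 1/70 (M(r) = 2/(131 + 9) = 2/140 = 2*(1/140) = 1/70)
-(n + M(-196)) = -(47524 + 1/70) = -1*3326681/70 = -3326681/70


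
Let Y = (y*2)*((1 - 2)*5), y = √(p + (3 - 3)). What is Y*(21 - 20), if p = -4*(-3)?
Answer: -20*√3 ≈ -34.641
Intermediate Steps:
p = 12
y = 2*√3 (y = √(12 + (3 - 3)) = √(12 + 0) = √12 = 2*√3 ≈ 3.4641)
Y = -20*√3 (Y = ((2*√3)*2)*((1 - 2)*5) = (4*√3)*(-1*5) = (4*√3)*(-5) = -20*√3 ≈ -34.641)
Y*(21 - 20) = (-20*√3)*(21 - 20) = -20*√3*1 = -20*√3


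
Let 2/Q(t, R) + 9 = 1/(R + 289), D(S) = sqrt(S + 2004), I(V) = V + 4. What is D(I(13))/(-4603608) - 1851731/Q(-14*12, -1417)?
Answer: 18800624843/2256 - sqrt(2021)/4603608 ≈ 8.3336e+6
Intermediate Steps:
I(V) = 4 + V
D(S) = sqrt(2004 + S)
Q(t, R) = 2/(-9 + 1/(289 + R)) (Q(t, R) = 2/(-9 + 1/(R + 289)) = 2/(-9 + 1/(289 + R)))
D(I(13))/(-4603608) - 1851731/Q(-14*12, -1417) = sqrt(2004 + (4 + 13))/(-4603608) - 1851731*(2600 + 9*(-1417))/(2*(-289 - 1*(-1417))) = sqrt(2004 + 17)*(-1/4603608) - 1851731*(2600 - 12753)/(2*(-289 + 1417)) = sqrt(2021)*(-1/4603608) - 1851731/(2*1128/(-10153)) = -sqrt(2021)/4603608 - 1851731/(2*(-1/10153)*1128) = -sqrt(2021)/4603608 - 1851731/(-2256/10153) = -sqrt(2021)/4603608 - 1851731*(-10153/2256) = -sqrt(2021)/4603608 + 18800624843/2256 = 18800624843/2256 - sqrt(2021)/4603608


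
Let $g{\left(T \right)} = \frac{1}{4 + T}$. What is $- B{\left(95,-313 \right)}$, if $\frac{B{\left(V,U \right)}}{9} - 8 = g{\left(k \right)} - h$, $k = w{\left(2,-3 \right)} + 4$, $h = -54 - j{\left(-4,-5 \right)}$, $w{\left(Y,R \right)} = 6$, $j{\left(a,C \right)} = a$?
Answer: $- \frac{7317}{14} \approx -522.64$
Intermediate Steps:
$h = -50$ ($h = -54 - -4 = -54 + 4 = -50$)
$k = 10$ ($k = 6 + 4 = 10$)
$B{\left(V,U \right)} = \frac{7317}{14}$ ($B{\left(V,U \right)} = 72 + 9 \left(\frac{1}{4 + 10} - -50\right) = 72 + 9 \left(\frac{1}{14} + 50\right) = 72 + 9 \cdot \frac{701}{14} = 72 + \frac{6309}{14} = \frac{7317}{14}$)
$- B{\left(95,-313 \right)} = \left(-1\right) \frac{7317}{14} = - \frac{7317}{14}$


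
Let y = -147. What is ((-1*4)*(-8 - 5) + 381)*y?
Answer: -63651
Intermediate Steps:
((-1*4)*(-8 - 5) + 381)*y = ((-1*4)*(-8 - 5) + 381)*(-147) = (-4*(-13) + 381)*(-147) = (52 + 381)*(-147) = 433*(-147) = -63651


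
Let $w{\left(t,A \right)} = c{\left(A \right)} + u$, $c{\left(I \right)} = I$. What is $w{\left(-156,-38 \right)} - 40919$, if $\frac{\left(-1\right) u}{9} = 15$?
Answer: $-41092$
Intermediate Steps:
$u = -135$ ($u = \left(-9\right) 15 = -135$)
$w{\left(t,A \right)} = -135 + A$ ($w{\left(t,A \right)} = A - 135 = -135 + A$)
$w{\left(-156,-38 \right)} - 40919 = \left(-135 - 38\right) - 40919 = -173 - 40919 = -41092$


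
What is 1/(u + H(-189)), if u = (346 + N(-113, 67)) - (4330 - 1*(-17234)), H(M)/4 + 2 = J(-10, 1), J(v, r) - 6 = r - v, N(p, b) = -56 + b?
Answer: -1/21147 ≈ -4.7288e-5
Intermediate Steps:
J(v, r) = 6 + r - v (J(v, r) = 6 + (r - v) = 6 + r - v)
H(M) = 60 (H(M) = -8 + 4*(6 + 1 - 1*(-10)) = -8 + 4*(6 + 1 + 10) = -8 + 4*17 = -8 + 68 = 60)
u = -21207 (u = (346 + (-56 + 67)) - (4330 - 1*(-17234)) = (346 + 11) - (4330 + 17234) = 357 - 1*21564 = 357 - 21564 = -21207)
1/(u + H(-189)) = 1/(-21207 + 60) = 1/(-21147) = -1/21147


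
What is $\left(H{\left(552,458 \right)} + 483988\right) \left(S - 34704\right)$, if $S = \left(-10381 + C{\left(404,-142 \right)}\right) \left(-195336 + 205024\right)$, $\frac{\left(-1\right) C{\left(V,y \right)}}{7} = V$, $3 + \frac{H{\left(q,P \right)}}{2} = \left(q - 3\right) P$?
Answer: $-126322298083536$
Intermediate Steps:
$H{\left(q,P \right)} = -6 + 2 P \left(-3 + q\right)$ ($H{\left(q,P \right)} = -6 + 2 \left(q - 3\right) P = -6 + 2 \left(-3 + q\right) P = -6 + 2 P \left(-3 + q\right)$)
$C{\left(V,y \right)} = - 7 V$
$S = -127968792$ ($S = \left(-10381 - 2828\right) \left(-195336 + 205024\right) = \left(-10381 - 2828\right) 9688 = \left(-13209\right) 9688 = -127968792$)
$\left(H{\left(552,458 \right)} + 483988\right) \left(S - 34704\right) = \left(\left(-6 - 2748 + 2 \cdot 458 \cdot 552\right) + 483988\right) \left(-127968792 - 34704\right) = \left(\left(-6 - 2748 + 505632\right) + 483988\right) \left(-128003496\right) = \left(502878 + 483988\right) \left(-128003496\right) = 986866 \left(-128003496\right) = -126322298083536$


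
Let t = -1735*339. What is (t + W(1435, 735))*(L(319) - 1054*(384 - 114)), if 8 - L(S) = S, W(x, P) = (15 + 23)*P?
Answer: 159605909385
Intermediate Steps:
W(x, P) = 38*P
t = -588165
L(S) = 8 - S
(t + W(1435, 735))*(L(319) - 1054*(384 - 114)) = (-588165 + 38*735)*((8 - 1*319) - 1054*(384 - 114)) = (-588165 + 27930)*((8 - 319) - 1054*270) = -560235*(-311 - 284580) = -560235*(-284891) = 159605909385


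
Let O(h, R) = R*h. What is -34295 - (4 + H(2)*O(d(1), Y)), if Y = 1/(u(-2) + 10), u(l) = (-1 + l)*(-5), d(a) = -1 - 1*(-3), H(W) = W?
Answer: -857479/25 ≈ -34299.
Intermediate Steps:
d(a) = 2 (d(a) = -1 + 3 = 2)
u(l) = 5 - 5*l
Y = 1/25 (Y = 1/((5 - 5*(-2)) + 10) = 1/((5 + 10) + 10) = 1/(15 + 10) = 1/25 ≈ 0.040000)
-34295 - (4 + H(2)*O(d(1), Y)) = -34295 - (4 + 2*((1/25)*2)) = -34295 - (4 + 2*(2/25)) = -34295 - (4 + 4/25) = -34295 - 1*104/25 = -34295 - 104/25 = -857479/25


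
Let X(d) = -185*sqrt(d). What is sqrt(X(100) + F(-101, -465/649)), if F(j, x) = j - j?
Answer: 5*I*sqrt(74) ≈ 43.012*I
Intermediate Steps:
F(j, x) = 0
sqrt(X(100) + F(-101, -465/649)) = sqrt(-185*sqrt(100) + 0) = sqrt(-185*10 + 0) = sqrt(-1850 + 0) = sqrt(-1850) = 5*I*sqrt(74)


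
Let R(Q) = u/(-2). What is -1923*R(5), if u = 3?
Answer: 5769/2 ≈ 2884.5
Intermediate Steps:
R(Q) = -3/2 (R(Q) = 3/(-2) = 3*(-½) = -3/2)
-1923*R(5) = -1923*(-3/2) = 5769/2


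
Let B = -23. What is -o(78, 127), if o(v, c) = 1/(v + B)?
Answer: -1/55 ≈ -0.018182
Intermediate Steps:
o(v, c) = 1/(-23 + v) (o(v, c) = 1/(v - 23) = 1/(-23 + v))
-o(78, 127) = -1/(-23 + 78) = -1/55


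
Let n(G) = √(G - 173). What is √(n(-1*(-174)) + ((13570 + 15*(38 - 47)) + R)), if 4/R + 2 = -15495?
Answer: 2*√806687377734/15497 ≈ 115.91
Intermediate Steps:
R = -4/15497 (R = 4/(-2 - 15495) = 4/(-15497) = 4*(-1/15497) = -4/15497 ≈ -0.00025811)
n(G) = √(-173 + G)
√(n(-1*(-174)) + ((13570 + 15*(38 - 47)) + R)) = √(√(-173 - 1*(-174)) + ((13570 + 15*(38 - 47)) - 4/15497)) = √(√(-173 + 174) + ((13570 + 15*(-9)) - 4/15497)) = √(√1 + ((13570 - 135) - 4/15497)) = √(1 + (13435 - 4/15497)) = √(1 + 208202191/15497) = √(208217688/15497) = 2*√806687377734/15497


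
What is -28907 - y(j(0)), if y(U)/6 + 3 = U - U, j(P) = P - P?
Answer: -28889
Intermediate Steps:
j(P) = 0
y(U) = -18 (y(U) = -18 + 6*(U - U) = -18 + 6*0 = -18 + 0 = -18)
-28907 - y(j(0)) = -28907 - 1*(-18) = -28907 + 18 = -28889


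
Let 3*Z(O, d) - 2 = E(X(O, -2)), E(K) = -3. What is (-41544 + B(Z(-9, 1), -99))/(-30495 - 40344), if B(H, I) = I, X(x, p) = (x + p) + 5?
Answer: 4627/7871 ≈ 0.58785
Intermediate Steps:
X(x, p) = 5 + p + x (X(x, p) = (p + x) + 5 = 5 + p + x)
Z(O, d) = -1/3 (Z(O, d) = 2/3 + (1/3)*(-3) = 2/3 - 1 = -1/3)
(-41544 + B(Z(-9, 1), -99))/(-30495 - 40344) = (-41544 - 99)/(-30495 - 40344) = -41643/(-70839) = -41643*(-1/70839) = 4627/7871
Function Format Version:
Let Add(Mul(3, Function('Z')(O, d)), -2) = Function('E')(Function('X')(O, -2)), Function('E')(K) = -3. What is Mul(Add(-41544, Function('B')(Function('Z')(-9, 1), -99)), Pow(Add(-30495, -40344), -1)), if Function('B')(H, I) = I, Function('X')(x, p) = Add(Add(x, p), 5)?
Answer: Rational(4627, 7871) ≈ 0.58785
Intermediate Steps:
Function('X')(x, p) = Add(5, p, x) (Function('X')(x, p) = Add(Add(p, x), 5) = Add(5, p, x))
Function('Z')(O, d) = Rational(-1, 3) (Function('Z')(O, d) = Add(Rational(2, 3), Mul(Rational(1, 3), -3)) = Add(Rational(2, 3), -1) = Rational(-1, 3))
Mul(Add(-41544, Function('B')(Function('Z')(-9, 1), -99)), Pow(Add(-30495, -40344), -1)) = Mul(Add(-41544, -99), Pow(Add(-30495, -40344), -1)) = Mul(-41643, Pow(-70839, -1)) = Mul(-41643, Rational(-1, 70839)) = Rational(4627, 7871)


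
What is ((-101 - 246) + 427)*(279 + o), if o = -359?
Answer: -6400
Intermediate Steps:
((-101 - 246) + 427)*(279 + o) = ((-101 - 246) + 427)*(279 - 359) = (-347 + 427)*(-80) = 80*(-80) = -6400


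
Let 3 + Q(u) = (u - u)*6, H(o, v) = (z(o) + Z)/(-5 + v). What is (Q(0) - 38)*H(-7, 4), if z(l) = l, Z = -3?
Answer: -410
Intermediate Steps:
H(o, v) = (-3 + o)/(-5 + v) (H(o, v) = (o - 3)/(-5 + v) = (-3 + o)/(-5 + v))
Q(u) = -3 (Q(u) = -3 + (u - u)*6 = -3 + 0*6 = -3 + 0 = -3)
(Q(0) - 38)*H(-7, 4) = (-3 - 38)*((-3 - 7)/(-5 + 4)) = -41*(-10)/(-1) = -(-41)*(-10) = -41*10 = -410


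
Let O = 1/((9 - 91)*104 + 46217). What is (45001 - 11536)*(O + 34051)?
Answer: 14315748501700/12563 ≈ 1.1395e+9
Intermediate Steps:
O = 1/37689 (O = 1/(-82*104 + 46217) = 1/(-8528 + 46217) = 1/37689 ≈ 2.6533e-5)
(45001 - 11536)*(O + 34051) = (45001 - 11536)*(1/37689 + 34051) = 33465*(1283348140/37689) = 14315748501700/12563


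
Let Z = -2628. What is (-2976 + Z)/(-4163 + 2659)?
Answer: 1401/376 ≈ 3.7261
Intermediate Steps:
(-2976 + Z)/(-4163 + 2659) = (-2976 - 2628)/(-4163 + 2659) = -5604/(-1504) = -5604*(-1/1504) = 1401/376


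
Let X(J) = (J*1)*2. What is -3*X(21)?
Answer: -126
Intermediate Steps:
X(J) = 2*J (X(J) = J*2 = 2*J)
-3*X(21) = -6*21 = -3*42 = -126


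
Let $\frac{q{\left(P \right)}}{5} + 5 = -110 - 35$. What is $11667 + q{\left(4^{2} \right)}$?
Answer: $10917$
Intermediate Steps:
$q{\left(P \right)} = -750$ ($q{\left(P \right)} = -25 + 5 \left(-110 - 35\right) = -25 + 5 \left(-145\right) = -25 - 725 = -750$)
$11667 + q{\left(4^{2} \right)} = 11667 - 750 = 10917$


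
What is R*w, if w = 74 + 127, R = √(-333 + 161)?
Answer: 402*I*√43 ≈ 2636.1*I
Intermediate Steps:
R = 2*I*√43 (R = √(-172) = 2*I*√43 ≈ 13.115*I)
w = 201
R*w = (2*I*√43)*201 = 402*I*√43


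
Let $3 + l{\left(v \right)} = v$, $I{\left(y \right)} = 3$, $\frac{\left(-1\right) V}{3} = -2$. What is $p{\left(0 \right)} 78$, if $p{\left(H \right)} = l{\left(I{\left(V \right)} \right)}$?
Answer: $0$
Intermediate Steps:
$V = 6$ ($V = \left(-3\right) \left(-2\right) = 6$)
$l{\left(v \right)} = -3 + v$
$p{\left(H \right)} = 0$ ($p{\left(H \right)} = -3 + 3 = 0$)
$p{\left(0 \right)} 78 = 0 \cdot 78 = 0$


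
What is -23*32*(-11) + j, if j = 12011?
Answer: 20107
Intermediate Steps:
-23*32*(-11) + j = -23*32*(-11) + 12011 = -736*(-11) + 12011 = 8096 + 12011 = 20107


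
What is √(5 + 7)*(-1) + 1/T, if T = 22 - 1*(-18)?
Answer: 1/40 - 2*√3 ≈ -3.4391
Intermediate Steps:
T = 40 (T = 22 + 18 = 40)
√(5 + 7)*(-1) + 1/T = √(5 + 7)*(-1) + 1/40 = √12*(-1) + 1/40 = (2*√3)*(-1) + 1/40 = -2*√3 + 1/40 = 1/40 - 2*√3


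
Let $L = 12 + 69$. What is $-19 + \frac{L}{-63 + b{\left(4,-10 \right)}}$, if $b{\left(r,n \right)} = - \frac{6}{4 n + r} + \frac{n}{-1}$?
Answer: $- \frac{6509}{317} \approx -20.533$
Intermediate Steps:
$L = 81$
$b{\left(r,n \right)} = - n - \frac{6}{r + 4 n}$ ($b{\left(r,n \right)} = - \frac{6}{r + 4 n} + n \left(-1\right) = - \frac{6}{r + 4 n} - n = - n - \frac{6}{r + 4 n}$)
$-19 + \frac{L}{-63 + b{\left(4,-10 \right)}} = -19 + \frac{1}{-63 + \frac{-6 - 4 \left(-10\right)^{2} - \left(-10\right) 4}{4 + 4 \left(-10\right)}} 81 = -19 + \frac{1}{-63 + \frac{-6 - 400 + 40}{4 - 40}} \cdot 81 = -19 + \frac{1}{-63 + \frac{-6 - 400 + 40}{-36}} \cdot 81 = -19 + \frac{1}{-63 - - \frac{61}{6}} \cdot 81 = -19 + \frac{1}{-63 + \frac{61}{6}} \cdot 81 = -19 + \frac{1}{- \frac{317}{6}} \cdot 81 = -19 - \frac{486}{317} = - \frac{6509}{317}$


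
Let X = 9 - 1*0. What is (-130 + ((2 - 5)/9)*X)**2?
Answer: 17689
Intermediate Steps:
X = 9 (X = 9 + 0 = 9)
(-130 + ((2 - 5)/9)*X)**2 = (-130 + ((2 - 5)/9)*9)**2 = (-130 - 3*1/9*9)**2 = (-130 - 1/3*9)**2 = (-130 - 3)**2 = (-133)**2 = 17689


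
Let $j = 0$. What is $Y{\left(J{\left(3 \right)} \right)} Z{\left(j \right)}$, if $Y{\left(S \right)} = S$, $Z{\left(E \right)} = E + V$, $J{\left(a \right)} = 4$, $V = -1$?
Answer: $-4$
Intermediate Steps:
$Z{\left(E \right)} = -1 + E$ ($Z{\left(E \right)} = E - 1 = -1 + E$)
$Y{\left(J{\left(3 \right)} \right)} Z{\left(j \right)} = 4 \left(-1 + 0\right) = 4 \left(-1\right) = -4$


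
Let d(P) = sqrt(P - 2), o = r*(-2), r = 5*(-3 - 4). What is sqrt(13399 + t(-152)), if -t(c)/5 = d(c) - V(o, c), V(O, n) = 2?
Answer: sqrt(13409 - 5*I*sqrt(154)) ≈ 115.8 - 0.2679*I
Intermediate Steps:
r = -35 (r = 5*(-7) = -35)
o = 70 (o = -35*(-2) = 70)
d(P) = sqrt(-2 + P)
t(c) = 10 - 5*sqrt(-2 + c) (t(c) = -5*(sqrt(-2 + c) - 1*2) = -5*(sqrt(-2 + c) - 2) = -5*(-2 + sqrt(-2 + c)) = 10 - 5*sqrt(-2 + c))
sqrt(13399 + t(-152)) = sqrt(13399 + (10 - 5*sqrt(-2 - 152))) = sqrt(13399 + (10 - 5*I*sqrt(154))) = sqrt(13409 - 5*I*sqrt(154))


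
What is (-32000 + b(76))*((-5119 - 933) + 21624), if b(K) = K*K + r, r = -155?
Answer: -410773788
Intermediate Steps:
b(K) = -155 + K² (b(K) = K*K - 155 = K² - 155 = -155 + K²)
(-32000 + b(76))*((-5119 - 933) + 21624) = (-32000 + (-155 + 76²))*((-5119 - 933) + 21624) = (-32000 + (-155 + 5776))*(-6052 + 21624) = (-32000 + 5621)*15572 = -26379*15572 = -410773788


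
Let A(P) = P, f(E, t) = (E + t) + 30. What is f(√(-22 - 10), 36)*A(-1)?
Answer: -66 - 4*I*√2 ≈ -66.0 - 5.6569*I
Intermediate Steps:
f(E, t) = 30 + E + t
f(√(-22 - 10), 36)*A(-1) = (30 + √(-22 - 10) + 36)*(-1) = (30 + √(-32) + 36)*(-1) = (30 + 4*I*√2 + 36)*(-1) = (66 + 4*I*√2)*(-1) = -66 - 4*I*√2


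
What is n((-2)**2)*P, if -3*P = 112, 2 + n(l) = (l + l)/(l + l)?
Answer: 112/3 ≈ 37.333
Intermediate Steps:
n(l) = -1 (n(l) = -2 + (l + l)/(l + l) = -2 + (2*l)/((2*l)) = -2 + (2*l)*(1/(2*l)) = -2 + 1 = -1)
P = -112/3 (P = -1/3*112 = -112/3 ≈ -37.333)
n((-2)**2)*P = -1*(-112/3) = 112/3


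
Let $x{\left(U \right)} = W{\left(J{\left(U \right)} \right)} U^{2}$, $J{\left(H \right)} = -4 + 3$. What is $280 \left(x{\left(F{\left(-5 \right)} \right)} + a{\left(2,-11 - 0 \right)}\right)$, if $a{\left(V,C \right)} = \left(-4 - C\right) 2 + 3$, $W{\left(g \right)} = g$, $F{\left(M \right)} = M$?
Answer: $-2240$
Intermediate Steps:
$J{\left(H \right)} = -1$
$x{\left(U \right)} = - U^{2}$
$a{\left(V,C \right)} = -5 - 2 C$ ($a{\left(V,C \right)} = \left(-8 - 2 C\right) + 3 = -5 - 2 C$)
$280 \left(x{\left(F{\left(-5 \right)} \right)} + a{\left(2,-11 - 0 \right)}\right) = 280 \left(- \left(-5\right)^{2} - \left(5 + 2 \left(-11 - 0\right)\right)\right) = 280 \left(\left(-1\right) 25 - \left(5 + 2 \left(-11 + 0\right)\right)\right) = 280 \left(-25 - -17\right) = 280 \left(-25 + \left(-5 + 22\right)\right) = 280 \left(-25 + 17\right) = 280 \left(-8\right) = -2240$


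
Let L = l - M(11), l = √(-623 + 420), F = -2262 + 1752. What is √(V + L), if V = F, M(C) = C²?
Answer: √(-631 + I*√203) ≈ 0.2836 + 25.121*I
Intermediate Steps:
F = -510
V = -510
l = I*√203 (l = √(-203) = I*√203 ≈ 14.248*I)
L = -121 + I*√203 (L = I*√203 - 1*11² = I*√203 - 1*121 = I*√203 - 121 = -121 + I*√203 ≈ -121.0 + 14.248*I)
√(V + L) = √(-510 + (-121 + I*√203)) = √(-631 + I*√203)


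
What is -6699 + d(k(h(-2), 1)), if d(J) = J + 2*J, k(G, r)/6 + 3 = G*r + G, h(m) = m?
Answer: -6825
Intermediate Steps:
k(G, r) = -18 + 6*G + 6*G*r (k(G, r) = -18 + 6*(G*r + G) = -18 + 6*(G + G*r) = -18 + (6*G + 6*G*r) = -18 + 6*G + 6*G*r)
d(J) = 3*J
-6699 + d(k(h(-2), 1)) = -6699 + 3*(-18 + 6*(-2) + 6*(-2)*1) = -6699 + 3*(-18 - 12 - 12) = -6699 + 3*(-42) = -6699 - 126 = -6825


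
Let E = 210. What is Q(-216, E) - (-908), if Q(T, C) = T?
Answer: 692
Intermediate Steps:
Q(-216, E) - (-908) = -216 - (-908) = -216 - 1*(-908) = -216 + 908 = 692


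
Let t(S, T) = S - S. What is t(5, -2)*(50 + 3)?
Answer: 0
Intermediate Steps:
t(S, T) = 0
t(5, -2)*(50 + 3) = 0*(50 + 3) = 0*53 = 0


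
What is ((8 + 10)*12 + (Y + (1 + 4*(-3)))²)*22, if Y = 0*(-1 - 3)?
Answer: 7414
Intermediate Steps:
Y = 0 (Y = 0*(-4) = 0)
((8 + 10)*12 + (Y + (1 + 4*(-3)))²)*22 = ((8 + 10)*12 + (0 + (1 + 4*(-3)))²)*22 = (18*12 + (0 + (1 - 12))²)*22 = (216 + (0 - 11)²)*22 = (216 + (-11)²)*22 = (216 + 121)*22 = 337*22 = 7414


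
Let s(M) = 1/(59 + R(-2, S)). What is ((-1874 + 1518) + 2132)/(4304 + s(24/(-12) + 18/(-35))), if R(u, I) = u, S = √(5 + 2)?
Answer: 101232/245329 ≈ 0.41264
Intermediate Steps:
S = √7 ≈ 2.6458
s(M) = 1/57 (s(M) = 1/(59 - 2) = 1/57)
((-1874 + 1518) + 2132)/(4304 + s(24/(-12) + 18/(-35))) = ((-1874 + 1518) + 2132)/(4304 + 1/57) = (-356 + 2132)/(245329/57) = 1776*(57/245329) = 101232/245329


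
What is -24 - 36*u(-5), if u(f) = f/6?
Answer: 6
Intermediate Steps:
u(f) = f/6 (u(f) = f*(⅙) = f/6)
-24 - 36*u(-5) = -24 - 6*(-5) = -24 - 36*(-⅚) = -24 + 30 = 6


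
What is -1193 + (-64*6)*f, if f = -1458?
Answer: 558679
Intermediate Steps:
-1193 + (-64*6)*f = -1193 - 64*6*(-1458) = -1193 - 384*(-1458) = -1193 + 559872 = 558679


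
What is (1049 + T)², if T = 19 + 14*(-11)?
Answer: 835396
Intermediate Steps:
T = -135 (T = 19 - 154 = -135)
(1049 + T)² = (1049 - 135)² = 914² = 835396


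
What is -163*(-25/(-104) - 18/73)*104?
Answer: 7661/73 ≈ 104.95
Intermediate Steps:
-163*(-25/(-104) - 18/73)*104 = -163*(-25*(-1/104) - 18*1/73)*104 = -163*(25/104 - 18/73)*104 = -163*(-47/7592)*104 = (7661/7592)*104 = 7661/73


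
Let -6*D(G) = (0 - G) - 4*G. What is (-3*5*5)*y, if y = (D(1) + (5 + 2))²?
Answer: -55225/12 ≈ -4602.1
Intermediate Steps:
D(G) = 5*G/6 (D(G) = -((0 - G) - 4*G)/6 = -(-G - 4*G)/6 = -(-5)*G/6 = 5*G/6)
y = 2209/36 (y = ((⅚)*1 + (5 + 2))² = (⅚ + 7)² = (47/6)² = 2209/36 ≈ 61.361)
(-3*5*5)*y = (-3*5*5)*(2209/36) = -15*5*(2209/36) = -75*2209/36 = -55225/12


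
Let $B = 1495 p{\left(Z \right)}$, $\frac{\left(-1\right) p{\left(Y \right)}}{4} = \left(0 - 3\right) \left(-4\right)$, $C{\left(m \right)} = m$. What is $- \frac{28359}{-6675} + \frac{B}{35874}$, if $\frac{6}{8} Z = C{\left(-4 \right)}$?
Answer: $\frac{29908487}{13303275} \approx 2.2482$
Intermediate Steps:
$Z = - \frac{16}{3}$ ($Z = \frac{4}{3} \left(-4\right) = - \frac{16}{3} \approx -5.3333$)
$p{\left(Y \right)} = -48$ ($p{\left(Y \right)} = - 4 \left(0 - 3\right) \left(-4\right) = - 4 \left(\left(-3\right) \left(-4\right)\right) = \left(-4\right) 12 = -48$)
$B = -71760$ ($B = 1495 \left(-48\right) = -71760$)
$- \frac{28359}{-6675} + \frac{B}{35874} = - \frac{28359}{-6675} - \frac{71760}{35874} = \left(-28359\right) \left(- \frac{1}{6675}\right) - \frac{11960}{5979} = \frac{9453}{2225} - \frac{11960}{5979} = \frac{29908487}{13303275}$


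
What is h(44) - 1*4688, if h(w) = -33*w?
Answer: -6140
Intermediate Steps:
h(44) - 1*4688 = -33*44 - 1*4688 = -1452 - 4688 = -6140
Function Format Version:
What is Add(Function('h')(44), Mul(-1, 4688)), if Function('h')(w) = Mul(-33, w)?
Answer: -6140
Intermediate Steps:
Add(Function('h')(44), Mul(-1, 4688)) = Add(Mul(-33, 44), Mul(-1, 4688)) = Add(-1452, -4688) = -6140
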